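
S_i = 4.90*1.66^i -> [4.9, 8.13, 13.5, 22.41, 37.21]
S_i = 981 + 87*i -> [981, 1068, 1155, 1242, 1329]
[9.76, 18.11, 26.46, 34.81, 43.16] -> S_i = 9.76 + 8.35*i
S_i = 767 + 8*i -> [767, 775, 783, 791, 799]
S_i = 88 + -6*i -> [88, 82, 76, 70, 64]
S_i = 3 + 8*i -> [3, 11, 19, 27, 35]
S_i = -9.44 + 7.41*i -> [-9.44, -2.03, 5.38, 12.79, 20.2]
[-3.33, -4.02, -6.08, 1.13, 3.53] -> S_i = Random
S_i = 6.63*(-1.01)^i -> [6.63, -6.7, 6.76, -6.83, 6.9]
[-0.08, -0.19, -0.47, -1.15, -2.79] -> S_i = -0.08*2.43^i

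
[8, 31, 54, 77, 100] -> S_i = 8 + 23*i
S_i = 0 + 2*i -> [0, 2, 4, 6, 8]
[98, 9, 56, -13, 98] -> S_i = Random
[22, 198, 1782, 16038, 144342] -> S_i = 22*9^i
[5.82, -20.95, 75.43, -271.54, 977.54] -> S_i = 5.82*(-3.60)^i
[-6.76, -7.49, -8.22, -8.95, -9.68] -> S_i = -6.76 + -0.73*i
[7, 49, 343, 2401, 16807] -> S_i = 7*7^i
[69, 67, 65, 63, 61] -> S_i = 69 + -2*i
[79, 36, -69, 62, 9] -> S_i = Random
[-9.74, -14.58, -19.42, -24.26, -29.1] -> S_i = -9.74 + -4.84*i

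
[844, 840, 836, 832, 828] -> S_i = 844 + -4*i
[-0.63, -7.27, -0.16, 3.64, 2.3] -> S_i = Random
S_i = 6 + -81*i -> [6, -75, -156, -237, -318]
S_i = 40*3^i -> [40, 120, 360, 1080, 3240]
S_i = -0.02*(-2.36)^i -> [-0.02, 0.05, -0.11, 0.26, -0.62]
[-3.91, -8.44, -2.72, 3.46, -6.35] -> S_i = Random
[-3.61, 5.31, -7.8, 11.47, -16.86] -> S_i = -3.61*(-1.47)^i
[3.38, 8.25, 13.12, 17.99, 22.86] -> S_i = 3.38 + 4.87*i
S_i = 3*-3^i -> [3, -9, 27, -81, 243]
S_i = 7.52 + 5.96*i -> [7.52, 13.48, 19.44, 25.4, 31.36]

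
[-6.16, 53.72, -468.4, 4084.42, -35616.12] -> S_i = -6.16*(-8.72)^i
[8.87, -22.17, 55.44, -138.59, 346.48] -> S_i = 8.87*(-2.50)^i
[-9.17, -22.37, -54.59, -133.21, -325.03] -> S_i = -9.17*2.44^i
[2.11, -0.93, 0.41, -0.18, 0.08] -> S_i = 2.11*(-0.44)^i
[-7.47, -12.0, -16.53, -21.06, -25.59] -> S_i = -7.47 + -4.53*i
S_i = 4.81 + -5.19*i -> [4.81, -0.38, -5.57, -10.76, -15.95]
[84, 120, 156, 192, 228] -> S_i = 84 + 36*i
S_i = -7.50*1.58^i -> [-7.5, -11.85, -18.72, -29.58, -46.74]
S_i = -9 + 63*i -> [-9, 54, 117, 180, 243]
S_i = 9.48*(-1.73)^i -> [9.48, -16.4, 28.37, -49.08, 84.92]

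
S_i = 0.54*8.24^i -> [0.54, 4.45, 36.66, 302.12, 2489.45]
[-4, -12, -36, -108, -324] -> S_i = -4*3^i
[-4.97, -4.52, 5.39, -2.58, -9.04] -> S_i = Random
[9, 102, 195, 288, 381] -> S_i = 9 + 93*i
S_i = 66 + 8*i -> [66, 74, 82, 90, 98]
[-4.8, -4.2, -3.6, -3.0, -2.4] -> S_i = -4.80 + 0.60*i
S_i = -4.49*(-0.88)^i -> [-4.49, 3.95, -3.48, 3.06, -2.69]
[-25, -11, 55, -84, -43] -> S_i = Random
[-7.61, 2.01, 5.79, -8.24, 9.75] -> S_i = Random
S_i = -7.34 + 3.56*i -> [-7.34, -3.78, -0.22, 3.34, 6.9]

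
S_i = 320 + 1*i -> [320, 321, 322, 323, 324]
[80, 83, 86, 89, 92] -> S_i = 80 + 3*i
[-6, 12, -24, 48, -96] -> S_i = -6*-2^i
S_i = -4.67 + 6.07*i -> [-4.67, 1.4, 7.47, 13.54, 19.61]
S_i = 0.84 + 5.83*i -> [0.84, 6.67, 12.5, 18.33, 24.16]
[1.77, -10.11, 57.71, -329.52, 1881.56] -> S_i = 1.77*(-5.71)^i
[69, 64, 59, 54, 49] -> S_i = 69 + -5*i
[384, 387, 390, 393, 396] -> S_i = 384 + 3*i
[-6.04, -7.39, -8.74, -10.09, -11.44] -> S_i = -6.04 + -1.35*i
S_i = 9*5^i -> [9, 45, 225, 1125, 5625]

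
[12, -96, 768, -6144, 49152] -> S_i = 12*-8^i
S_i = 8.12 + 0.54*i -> [8.12, 8.66, 9.2, 9.74, 10.28]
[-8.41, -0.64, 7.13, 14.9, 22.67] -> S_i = -8.41 + 7.77*i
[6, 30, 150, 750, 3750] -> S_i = 6*5^i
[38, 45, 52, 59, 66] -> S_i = 38 + 7*i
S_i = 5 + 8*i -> [5, 13, 21, 29, 37]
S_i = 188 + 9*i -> [188, 197, 206, 215, 224]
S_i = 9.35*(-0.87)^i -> [9.35, -8.13, 7.08, -6.16, 5.36]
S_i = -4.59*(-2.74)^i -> [-4.59, 12.58, -34.46, 94.42, -258.71]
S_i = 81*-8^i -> [81, -648, 5184, -41472, 331776]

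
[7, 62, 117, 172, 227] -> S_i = 7 + 55*i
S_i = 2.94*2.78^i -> [2.94, 8.17, 22.72, 63.17, 175.6]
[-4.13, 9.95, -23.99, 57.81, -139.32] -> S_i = -4.13*(-2.41)^i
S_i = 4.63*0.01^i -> [4.63, 0.05, 0.0, 0.0, 0.0]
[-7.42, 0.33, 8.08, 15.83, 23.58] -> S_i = -7.42 + 7.75*i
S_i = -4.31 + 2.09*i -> [-4.31, -2.22, -0.13, 1.96, 4.05]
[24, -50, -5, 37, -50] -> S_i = Random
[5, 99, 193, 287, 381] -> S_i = 5 + 94*i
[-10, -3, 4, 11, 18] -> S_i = -10 + 7*i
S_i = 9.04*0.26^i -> [9.04, 2.35, 0.61, 0.16, 0.04]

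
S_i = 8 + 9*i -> [8, 17, 26, 35, 44]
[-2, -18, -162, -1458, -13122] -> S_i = -2*9^i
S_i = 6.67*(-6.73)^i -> [6.67, -44.89, 302.1, -2033.16, 13683.15]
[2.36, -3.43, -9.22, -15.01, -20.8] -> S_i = 2.36 + -5.79*i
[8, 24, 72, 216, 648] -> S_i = 8*3^i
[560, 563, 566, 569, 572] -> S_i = 560 + 3*i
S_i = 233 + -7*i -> [233, 226, 219, 212, 205]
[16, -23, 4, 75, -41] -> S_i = Random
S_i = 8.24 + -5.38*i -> [8.24, 2.86, -2.52, -7.9, -13.28]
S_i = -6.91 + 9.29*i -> [-6.91, 2.38, 11.67, 20.96, 30.25]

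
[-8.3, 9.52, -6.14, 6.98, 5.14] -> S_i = Random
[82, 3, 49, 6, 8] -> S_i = Random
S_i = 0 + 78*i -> [0, 78, 156, 234, 312]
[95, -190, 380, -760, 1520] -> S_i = 95*-2^i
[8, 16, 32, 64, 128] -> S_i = 8*2^i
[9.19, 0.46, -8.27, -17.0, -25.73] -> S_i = 9.19 + -8.73*i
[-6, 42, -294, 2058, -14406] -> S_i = -6*-7^i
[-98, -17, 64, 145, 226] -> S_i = -98 + 81*i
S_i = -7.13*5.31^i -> [-7.13, -37.86, -201.04, -1067.51, -5668.49]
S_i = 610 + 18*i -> [610, 628, 646, 664, 682]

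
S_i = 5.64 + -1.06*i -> [5.64, 4.58, 3.52, 2.46, 1.4]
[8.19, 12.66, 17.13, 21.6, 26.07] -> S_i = 8.19 + 4.47*i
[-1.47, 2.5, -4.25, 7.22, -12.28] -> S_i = -1.47*(-1.70)^i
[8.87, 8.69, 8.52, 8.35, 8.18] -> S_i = 8.87*0.98^i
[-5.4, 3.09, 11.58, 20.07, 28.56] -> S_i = -5.40 + 8.49*i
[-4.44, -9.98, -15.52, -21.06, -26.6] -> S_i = -4.44 + -5.54*i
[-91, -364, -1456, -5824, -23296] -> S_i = -91*4^i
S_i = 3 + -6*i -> [3, -3, -9, -15, -21]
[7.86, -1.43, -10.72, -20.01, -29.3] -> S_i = 7.86 + -9.29*i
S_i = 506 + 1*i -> [506, 507, 508, 509, 510]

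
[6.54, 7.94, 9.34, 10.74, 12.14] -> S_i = 6.54 + 1.40*i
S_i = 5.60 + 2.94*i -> [5.6, 8.54, 11.48, 14.42, 17.36]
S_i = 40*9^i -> [40, 360, 3240, 29160, 262440]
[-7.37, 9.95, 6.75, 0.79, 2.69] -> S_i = Random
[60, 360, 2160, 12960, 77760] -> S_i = 60*6^i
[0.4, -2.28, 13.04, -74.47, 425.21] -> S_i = 0.40*(-5.71)^i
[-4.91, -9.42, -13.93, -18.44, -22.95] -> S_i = -4.91 + -4.51*i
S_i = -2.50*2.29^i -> [-2.5, -5.72, -13.11, -30.02, -68.75]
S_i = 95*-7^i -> [95, -665, 4655, -32585, 228095]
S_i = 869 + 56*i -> [869, 925, 981, 1037, 1093]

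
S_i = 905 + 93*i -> [905, 998, 1091, 1184, 1277]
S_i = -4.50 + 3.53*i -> [-4.5, -0.97, 2.56, 6.09, 9.62]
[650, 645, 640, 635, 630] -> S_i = 650 + -5*i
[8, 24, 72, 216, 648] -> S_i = 8*3^i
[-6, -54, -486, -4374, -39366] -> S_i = -6*9^i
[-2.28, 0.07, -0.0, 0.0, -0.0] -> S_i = -2.28*(-0.03)^i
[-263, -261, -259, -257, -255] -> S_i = -263 + 2*i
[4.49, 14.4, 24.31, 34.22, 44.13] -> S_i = 4.49 + 9.91*i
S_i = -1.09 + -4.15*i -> [-1.09, -5.24, -9.39, -13.54, -17.69]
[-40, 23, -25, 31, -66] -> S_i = Random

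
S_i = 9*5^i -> [9, 45, 225, 1125, 5625]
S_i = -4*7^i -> [-4, -28, -196, -1372, -9604]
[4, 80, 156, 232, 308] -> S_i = 4 + 76*i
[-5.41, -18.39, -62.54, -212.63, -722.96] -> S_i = -5.41*3.40^i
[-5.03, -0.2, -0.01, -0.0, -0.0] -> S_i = -5.03*0.04^i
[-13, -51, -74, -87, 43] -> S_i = Random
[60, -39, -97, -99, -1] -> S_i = Random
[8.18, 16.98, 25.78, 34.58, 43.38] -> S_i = 8.18 + 8.80*i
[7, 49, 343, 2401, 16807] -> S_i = 7*7^i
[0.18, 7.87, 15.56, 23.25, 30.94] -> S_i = 0.18 + 7.69*i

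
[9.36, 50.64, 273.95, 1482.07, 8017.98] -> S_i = 9.36*5.41^i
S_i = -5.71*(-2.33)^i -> [-5.71, 13.3, -31.0, 72.23, -168.29]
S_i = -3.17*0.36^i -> [-3.17, -1.14, -0.41, -0.15, -0.05]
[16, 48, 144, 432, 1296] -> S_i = 16*3^i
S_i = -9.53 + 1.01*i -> [-9.53, -8.52, -7.51, -6.5, -5.49]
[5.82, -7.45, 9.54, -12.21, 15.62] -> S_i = 5.82*(-1.28)^i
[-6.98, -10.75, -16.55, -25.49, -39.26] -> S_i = -6.98*1.54^i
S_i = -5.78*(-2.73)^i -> [-5.78, 15.78, -43.08, 117.6, -321.05]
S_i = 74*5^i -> [74, 370, 1850, 9250, 46250]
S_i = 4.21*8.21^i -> [4.21, 34.56, 283.77, 2329.76, 19127.35]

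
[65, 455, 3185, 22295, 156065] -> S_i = 65*7^i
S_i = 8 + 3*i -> [8, 11, 14, 17, 20]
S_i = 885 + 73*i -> [885, 958, 1031, 1104, 1177]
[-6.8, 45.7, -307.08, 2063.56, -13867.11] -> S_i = -6.80*(-6.72)^i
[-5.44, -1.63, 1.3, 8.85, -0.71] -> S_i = Random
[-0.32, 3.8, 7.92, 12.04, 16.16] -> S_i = -0.32 + 4.12*i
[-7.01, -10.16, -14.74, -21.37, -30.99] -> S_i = -7.01*1.45^i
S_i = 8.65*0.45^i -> [8.65, 3.89, 1.75, 0.79, 0.35]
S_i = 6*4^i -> [6, 24, 96, 384, 1536]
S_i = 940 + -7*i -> [940, 933, 926, 919, 912]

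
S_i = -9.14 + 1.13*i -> [-9.14, -8.01, -6.88, -5.75, -4.62]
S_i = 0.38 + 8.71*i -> [0.38, 9.09, 17.8, 26.51, 35.22]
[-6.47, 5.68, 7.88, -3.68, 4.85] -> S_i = Random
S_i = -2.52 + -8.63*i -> [-2.52, -11.15, -19.78, -28.41, -37.04]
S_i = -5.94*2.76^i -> [-5.94, -16.39, -45.25, -124.89, -344.69]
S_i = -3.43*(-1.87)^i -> [-3.43, 6.41, -11.99, 22.43, -41.94]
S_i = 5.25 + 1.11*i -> [5.25, 6.36, 7.47, 8.58, 9.69]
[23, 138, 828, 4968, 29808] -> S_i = 23*6^i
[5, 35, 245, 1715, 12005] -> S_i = 5*7^i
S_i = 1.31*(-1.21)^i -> [1.31, -1.59, 1.92, -2.32, 2.81]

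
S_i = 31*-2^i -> [31, -62, 124, -248, 496]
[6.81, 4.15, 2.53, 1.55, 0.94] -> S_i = 6.81*0.61^i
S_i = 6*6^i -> [6, 36, 216, 1296, 7776]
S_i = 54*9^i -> [54, 486, 4374, 39366, 354294]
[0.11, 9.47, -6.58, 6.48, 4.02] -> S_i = Random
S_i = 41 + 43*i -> [41, 84, 127, 170, 213]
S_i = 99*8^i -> [99, 792, 6336, 50688, 405504]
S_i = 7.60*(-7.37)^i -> [7.6, -56.01, 412.81, -3042.4, 22422.47]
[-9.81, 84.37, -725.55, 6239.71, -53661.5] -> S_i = -9.81*(-8.60)^i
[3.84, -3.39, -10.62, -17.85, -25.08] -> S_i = 3.84 + -7.23*i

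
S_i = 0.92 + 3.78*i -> [0.92, 4.7, 8.48, 12.26, 16.04]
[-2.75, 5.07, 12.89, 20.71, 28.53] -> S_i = -2.75 + 7.82*i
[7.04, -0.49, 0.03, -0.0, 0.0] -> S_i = 7.04*(-0.07)^i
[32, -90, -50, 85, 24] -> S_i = Random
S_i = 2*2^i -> [2, 4, 8, 16, 32]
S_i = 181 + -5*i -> [181, 176, 171, 166, 161]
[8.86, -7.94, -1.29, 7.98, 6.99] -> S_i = Random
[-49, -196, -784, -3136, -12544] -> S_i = -49*4^i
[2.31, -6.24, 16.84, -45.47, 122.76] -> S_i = 2.31*(-2.70)^i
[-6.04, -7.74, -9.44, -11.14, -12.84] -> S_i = -6.04 + -1.70*i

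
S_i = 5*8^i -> [5, 40, 320, 2560, 20480]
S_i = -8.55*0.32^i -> [-8.55, -2.74, -0.88, -0.28, -0.09]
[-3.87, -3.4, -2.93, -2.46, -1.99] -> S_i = -3.87 + 0.47*i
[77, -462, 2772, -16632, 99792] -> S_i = 77*-6^i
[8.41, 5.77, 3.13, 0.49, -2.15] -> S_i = 8.41 + -2.64*i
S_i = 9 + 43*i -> [9, 52, 95, 138, 181]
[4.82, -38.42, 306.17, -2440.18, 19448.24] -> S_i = 4.82*(-7.97)^i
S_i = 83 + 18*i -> [83, 101, 119, 137, 155]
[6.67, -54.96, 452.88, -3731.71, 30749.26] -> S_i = 6.67*(-8.24)^i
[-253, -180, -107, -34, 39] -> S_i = -253 + 73*i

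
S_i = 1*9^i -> [1, 9, 81, 729, 6561]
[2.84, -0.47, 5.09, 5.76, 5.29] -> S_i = Random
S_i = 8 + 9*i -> [8, 17, 26, 35, 44]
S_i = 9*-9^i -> [9, -81, 729, -6561, 59049]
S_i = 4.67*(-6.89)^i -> [4.67, -32.18, 221.69, -1527.48, 10524.31]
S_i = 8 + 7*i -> [8, 15, 22, 29, 36]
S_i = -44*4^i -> [-44, -176, -704, -2816, -11264]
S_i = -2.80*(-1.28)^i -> [-2.8, 3.58, -4.59, 5.87, -7.52]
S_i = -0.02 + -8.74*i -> [-0.02, -8.76, -17.5, -26.24, -34.98]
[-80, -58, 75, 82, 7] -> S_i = Random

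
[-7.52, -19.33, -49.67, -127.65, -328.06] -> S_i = -7.52*2.57^i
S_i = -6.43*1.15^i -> [-6.43, -7.39, -8.5, -9.78, -11.25]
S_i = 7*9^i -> [7, 63, 567, 5103, 45927]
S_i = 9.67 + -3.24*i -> [9.67, 6.43, 3.19, -0.05, -3.29]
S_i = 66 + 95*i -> [66, 161, 256, 351, 446]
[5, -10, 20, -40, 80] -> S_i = 5*-2^i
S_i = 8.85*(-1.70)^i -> [8.85, -15.04, 25.58, -43.48, 73.92]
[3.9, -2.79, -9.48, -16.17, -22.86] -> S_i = 3.90 + -6.69*i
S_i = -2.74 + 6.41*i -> [-2.74, 3.67, 10.08, 16.49, 22.9]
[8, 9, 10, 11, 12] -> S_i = 8 + 1*i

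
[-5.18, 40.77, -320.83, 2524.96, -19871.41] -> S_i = -5.18*(-7.87)^i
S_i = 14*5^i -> [14, 70, 350, 1750, 8750]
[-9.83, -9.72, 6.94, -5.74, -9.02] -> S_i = Random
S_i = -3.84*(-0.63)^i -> [-3.84, 2.42, -1.52, 0.96, -0.6]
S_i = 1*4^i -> [1, 4, 16, 64, 256]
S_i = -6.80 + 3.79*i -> [-6.8, -3.01, 0.78, 4.57, 8.36]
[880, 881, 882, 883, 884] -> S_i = 880 + 1*i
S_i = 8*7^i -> [8, 56, 392, 2744, 19208]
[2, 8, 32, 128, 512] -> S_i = 2*4^i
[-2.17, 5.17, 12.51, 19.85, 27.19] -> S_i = -2.17 + 7.34*i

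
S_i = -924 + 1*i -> [-924, -923, -922, -921, -920]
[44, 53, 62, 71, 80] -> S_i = 44 + 9*i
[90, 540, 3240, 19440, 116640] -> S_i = 90*6^i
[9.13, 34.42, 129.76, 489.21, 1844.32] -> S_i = 9.13*3.77^i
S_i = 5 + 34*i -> [5, 39, 73, 107, 141]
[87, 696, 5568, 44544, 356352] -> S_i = 87*8^i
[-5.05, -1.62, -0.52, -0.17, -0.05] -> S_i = -5.05*0.32^i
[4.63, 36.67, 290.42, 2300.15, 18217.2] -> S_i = 4.63*7.92^i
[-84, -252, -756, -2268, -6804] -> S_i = -84*3^i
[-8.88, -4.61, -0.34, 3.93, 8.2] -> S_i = -8.88 + 4.27*i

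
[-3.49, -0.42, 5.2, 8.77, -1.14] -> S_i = Random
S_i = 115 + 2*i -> [115, 117, 119, 121, 123]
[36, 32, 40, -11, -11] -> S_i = Random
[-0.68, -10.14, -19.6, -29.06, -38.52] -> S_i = -0.68 + -9.46*i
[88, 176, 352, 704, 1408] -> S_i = 88*2^i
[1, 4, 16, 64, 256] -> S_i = 1*4^i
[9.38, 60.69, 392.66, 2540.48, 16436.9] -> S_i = 9.38*6.47^i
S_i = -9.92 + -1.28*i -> [-9.92, -11.2, -12.48, -13.76, -15.04]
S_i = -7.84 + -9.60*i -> [-7.84, -17.44, -27.04, -36.64, -46.24]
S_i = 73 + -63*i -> [73, 10, -53, -116, -179]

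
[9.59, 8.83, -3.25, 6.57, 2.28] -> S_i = Random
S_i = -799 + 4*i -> [-799, -795, -791, -787, -783]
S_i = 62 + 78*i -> [62, 140, 218, 296, 374]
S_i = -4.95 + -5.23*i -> [-4.95, -10.18, -15.41, -20.64, -25.87]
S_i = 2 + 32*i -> [2, 34, 66, 98, 130]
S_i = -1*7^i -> [-1, -7, -49, -343, -2401]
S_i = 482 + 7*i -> [482, 489, 496, 503, 510]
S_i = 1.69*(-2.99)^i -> [1.69, -5.05, 15.11, -45.18, 135.07]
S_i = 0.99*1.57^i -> [0.99, 1.55, 2.44, 3.83, 6.01]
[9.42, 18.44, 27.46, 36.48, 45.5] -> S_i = 9.42 + 9.02*i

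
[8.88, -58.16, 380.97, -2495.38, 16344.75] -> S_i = 8.88*(-6.55)^i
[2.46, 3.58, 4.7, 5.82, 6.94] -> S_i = 2.46 + 1.12*i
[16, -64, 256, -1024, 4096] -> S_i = 16*-4^i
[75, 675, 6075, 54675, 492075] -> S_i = 75*9^i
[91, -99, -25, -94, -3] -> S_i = Random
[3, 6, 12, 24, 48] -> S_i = 3*2^i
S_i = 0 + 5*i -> [0, 5, 10, 15, 20]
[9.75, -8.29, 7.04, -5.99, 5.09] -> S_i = 9.75*(-0.85)^i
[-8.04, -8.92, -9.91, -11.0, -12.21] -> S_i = -8.04*1.11^i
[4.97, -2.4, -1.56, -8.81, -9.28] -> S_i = Random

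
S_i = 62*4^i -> [62, 248, 992, 3968, 15872]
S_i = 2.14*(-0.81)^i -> [2.14, -1.73, 1.4, -1.14, 0.92]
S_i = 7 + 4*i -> [7, 11, 15, 19, 23]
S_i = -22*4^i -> [-22, -88, -352, -1408, -5632]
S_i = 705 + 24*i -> [705, 729, 753, 777, 801]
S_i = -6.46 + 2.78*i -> [-6.46, -3.68, -0.9, 1.88, 4.66]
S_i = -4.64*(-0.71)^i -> [-4.64, 3.29, -2.34, 1.66, -1.18]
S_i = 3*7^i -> [3, 21, 147, 1029, 7203]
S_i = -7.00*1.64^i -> [-7.0, -11.48, -18.83, -30.88, -50.64]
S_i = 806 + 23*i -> [806, 829, 852, 875, 898]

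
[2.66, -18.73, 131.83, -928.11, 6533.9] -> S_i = 2.66*(-7.04)^i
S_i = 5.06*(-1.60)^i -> [5.06, -8.1, 12.95, -20.73, 33.16]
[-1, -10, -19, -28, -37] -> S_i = -1 + -9*i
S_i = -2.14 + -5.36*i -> [-2.14, -7.5, -12.86, -18.22, -23.58]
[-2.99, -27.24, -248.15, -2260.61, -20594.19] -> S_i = -2.99*9.11^i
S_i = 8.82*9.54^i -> [8.82, 84.14, 802.72, 7657.97, 73057.04]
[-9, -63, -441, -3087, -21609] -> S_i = -9*7^i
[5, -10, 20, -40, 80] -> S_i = 5*-2^i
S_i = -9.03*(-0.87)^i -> [-9.03, 7.86, -6.83, 5.95, -5.17]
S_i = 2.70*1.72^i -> [2.7, 4.64, 7.99, 13.74, 23.63]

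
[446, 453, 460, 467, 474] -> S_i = 446 + 7*i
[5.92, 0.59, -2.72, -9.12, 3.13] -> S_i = Random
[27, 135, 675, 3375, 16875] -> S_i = 27*5^i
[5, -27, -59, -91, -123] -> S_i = 5 + -32*i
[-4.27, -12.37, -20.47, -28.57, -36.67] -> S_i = -4.27 + -8.10*i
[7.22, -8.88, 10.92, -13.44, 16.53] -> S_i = 7.22*(-1.23)^i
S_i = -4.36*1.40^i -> [-4.36, -6.1, -8.55, -11.96, -16.75]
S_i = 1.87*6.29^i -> [1.87, 11.76, 73.98, 465.36, 2927.14]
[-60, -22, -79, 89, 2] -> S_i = Random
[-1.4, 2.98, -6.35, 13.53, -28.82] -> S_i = -1.40*(-2.13)^i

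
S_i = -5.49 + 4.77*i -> [-5.49, -0.72, 4.05, 8.82, 13.59]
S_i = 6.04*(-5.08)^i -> [6.04, -30.68, 155.87, -791.82, 4022.46]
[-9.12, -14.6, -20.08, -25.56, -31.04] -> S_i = -9.12 + -5.48*i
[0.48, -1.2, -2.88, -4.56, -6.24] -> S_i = 0.48 + -1.68*i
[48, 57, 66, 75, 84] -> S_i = 48 + 9*i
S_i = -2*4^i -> [-2, -8, -32, -128, -512]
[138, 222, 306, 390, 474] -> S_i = 138 + 84*i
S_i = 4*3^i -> [4, 12, 36, 108, 324]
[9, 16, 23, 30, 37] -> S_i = 9 + 7*i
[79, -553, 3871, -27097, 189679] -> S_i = 79*-7^i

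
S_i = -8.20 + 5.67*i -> [-8.2, -2.53, 3.14, 8.81, 14.48]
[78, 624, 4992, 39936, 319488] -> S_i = 78*8^i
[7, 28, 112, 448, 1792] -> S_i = 7*4^i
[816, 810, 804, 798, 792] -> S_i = 816 + -6*i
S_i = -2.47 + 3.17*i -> [-2.47, 0.7, 3.87, 7.04, 10.21]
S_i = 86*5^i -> [86, 430, 2150, 10750, 53750]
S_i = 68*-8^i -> [68, -544, 4352, -34816, 278528]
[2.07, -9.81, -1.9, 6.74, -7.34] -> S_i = Random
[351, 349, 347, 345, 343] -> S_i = 351 + -2*i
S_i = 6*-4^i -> [6, -24, 96, -384, 1536]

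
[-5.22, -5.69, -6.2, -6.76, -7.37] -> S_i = -5.22*1.09^i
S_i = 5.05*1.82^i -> [5.05, 9.19, 16.73, 30.44, 55.41]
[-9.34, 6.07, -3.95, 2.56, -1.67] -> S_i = -9.34*(-0.65)^i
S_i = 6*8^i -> [6, 48, 384, 3072, 24576]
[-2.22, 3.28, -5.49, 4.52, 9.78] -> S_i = Random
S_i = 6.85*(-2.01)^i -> [6.85, -13.77, 27.67, -55.63, 111.81]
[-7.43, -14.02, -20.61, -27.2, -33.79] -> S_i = -7.43 + -6.59*i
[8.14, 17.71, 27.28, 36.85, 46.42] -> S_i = 8.14 + 9.57*i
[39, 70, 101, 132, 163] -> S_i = 39 + 31*i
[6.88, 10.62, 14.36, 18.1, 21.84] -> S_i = 6.88 + 3.74*i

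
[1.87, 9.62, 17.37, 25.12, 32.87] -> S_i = 1.87 + 7.75*i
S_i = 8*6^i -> [8, 48, 288, 1728, 10368]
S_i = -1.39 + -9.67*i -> [-1.39, -11.06, -20.73, -30.4, -40.07]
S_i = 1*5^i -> [1, 5, 25, 125, 625]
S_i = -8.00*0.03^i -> [-8.0, -0.24, -0.01, -0.0, -0.0]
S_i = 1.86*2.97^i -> [1.86, 5.52, 16.41, 48.73, 144.72]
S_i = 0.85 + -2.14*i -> [0.85, -1.29, -3.43, -5.57, -7.71]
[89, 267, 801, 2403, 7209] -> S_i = 89*3^i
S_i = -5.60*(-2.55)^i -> [-5.6, 14.28, -36.41, 92.86, -236.78]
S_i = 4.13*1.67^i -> [4.13, 6.9, 11.52, 19.24, 32.12]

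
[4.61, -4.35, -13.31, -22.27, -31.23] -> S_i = 4.61 + -8.96*i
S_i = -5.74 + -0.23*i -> [-5.74, -5.97, -6.2, -6.43, -6.66]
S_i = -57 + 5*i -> [-57, -52, -47, -42, -37]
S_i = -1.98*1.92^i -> [-1.98, -3.8, -7.3, -14.01, -26.91]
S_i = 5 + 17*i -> [5, 22, 39, 56, 73]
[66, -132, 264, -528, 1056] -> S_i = 66*-2^i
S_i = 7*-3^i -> [7, -21, 63, -189, 567]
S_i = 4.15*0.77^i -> [4.15, 3.2, 2.46, 1.89, 1.46]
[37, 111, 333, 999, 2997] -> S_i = 37*3^i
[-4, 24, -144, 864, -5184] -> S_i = -4*-6^i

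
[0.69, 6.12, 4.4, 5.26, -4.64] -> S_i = Random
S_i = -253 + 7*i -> [-253, -246, -239, -232, -225]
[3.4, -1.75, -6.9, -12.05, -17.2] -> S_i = 3.40 + -5.15*i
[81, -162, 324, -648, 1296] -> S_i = 81*-2^i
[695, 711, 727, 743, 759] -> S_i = 695 + 16*i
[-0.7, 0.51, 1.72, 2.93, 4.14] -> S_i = -0.70 + 1.21*i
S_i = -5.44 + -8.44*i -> [-5.44, -13.88, -22.32, -30.76, -39.2]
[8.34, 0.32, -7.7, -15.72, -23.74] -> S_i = 8.34 + -8.02*i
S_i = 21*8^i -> [21, 168, 1344, 10752, 86016]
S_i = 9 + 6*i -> [9, 15, 21, 27, 33]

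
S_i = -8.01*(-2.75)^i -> [-8.01, 22.03, -60.58, 166.58, -458.1]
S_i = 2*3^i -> [2, 6, 18, 54, 162]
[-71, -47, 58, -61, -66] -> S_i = Random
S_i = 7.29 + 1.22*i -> [7.29, 8.51, 9.73, 10.95, 12.17]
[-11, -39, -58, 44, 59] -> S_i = Random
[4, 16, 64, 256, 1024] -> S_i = 4*4^i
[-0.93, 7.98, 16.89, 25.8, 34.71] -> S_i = -0.93 + 8.91*i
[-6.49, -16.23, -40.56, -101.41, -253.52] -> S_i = -6.49*2.50^i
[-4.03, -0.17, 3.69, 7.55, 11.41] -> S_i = -4.03 + 3.86*i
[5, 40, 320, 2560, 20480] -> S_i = 5*8^i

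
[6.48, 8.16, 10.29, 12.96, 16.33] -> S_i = 6.48*1.26^i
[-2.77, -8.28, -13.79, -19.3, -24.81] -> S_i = -2.77 + -5.51*i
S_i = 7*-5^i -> [7, -35, 175, -875, 4375]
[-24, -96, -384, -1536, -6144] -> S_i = -24*4^i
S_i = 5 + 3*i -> [5, 8, 11, 14, 17]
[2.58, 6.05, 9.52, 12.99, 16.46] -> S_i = 2.58 + 3.47*i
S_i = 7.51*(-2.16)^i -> [7.51, -16.22, 35.04, -75.68, 163.48]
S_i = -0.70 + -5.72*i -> [-0.7, -6.42, -12.14, -17.86, -23.58]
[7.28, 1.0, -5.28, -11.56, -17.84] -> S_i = 7.28 + -6.28*i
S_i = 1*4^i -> [1, 4, 16, 64, 256]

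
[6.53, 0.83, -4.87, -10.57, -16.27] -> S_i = 6.53 + -5.70*i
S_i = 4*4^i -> [4, 16, 64, 256, 1024]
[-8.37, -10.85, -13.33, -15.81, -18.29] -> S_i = -8.37 + -2.48*i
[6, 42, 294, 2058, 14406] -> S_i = 6*7^i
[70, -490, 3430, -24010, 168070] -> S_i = 70*-7^i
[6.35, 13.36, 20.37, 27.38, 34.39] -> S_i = 6.35 + 7.01*i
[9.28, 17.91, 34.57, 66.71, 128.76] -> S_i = 9.28*1.93^i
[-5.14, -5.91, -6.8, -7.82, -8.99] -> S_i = -5.14*1.15^i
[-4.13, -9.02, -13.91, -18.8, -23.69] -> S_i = -4.13 + -4.89*i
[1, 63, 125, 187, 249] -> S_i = 1 + 62*i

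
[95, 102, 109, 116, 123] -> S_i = 95 + 7*i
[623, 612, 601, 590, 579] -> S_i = 623 + -11*i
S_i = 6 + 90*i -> [6, 96, 186, 276, 366]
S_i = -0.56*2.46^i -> [-0.56, -1.38, -3.39, -8.34, -20.51]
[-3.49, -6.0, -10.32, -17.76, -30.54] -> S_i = -3.49*1.72^i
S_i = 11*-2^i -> [11, -22, 44, -88, 176]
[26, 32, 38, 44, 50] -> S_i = 26 + 6*i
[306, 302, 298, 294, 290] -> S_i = 306 + -4*i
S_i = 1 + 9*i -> [1, 10, 19, 28, 37]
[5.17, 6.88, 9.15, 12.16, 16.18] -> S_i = 5.17*1.33^i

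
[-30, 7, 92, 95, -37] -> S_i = Random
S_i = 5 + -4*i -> [5, 1, -3, -7, -11]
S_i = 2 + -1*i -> [2, 1, 0, -1, -2]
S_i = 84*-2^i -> [84, -168, 336, -672, 1344]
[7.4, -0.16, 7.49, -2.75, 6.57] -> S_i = Random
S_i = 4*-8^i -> [4, -32, 256, -2048, 16384]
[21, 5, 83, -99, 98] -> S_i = Random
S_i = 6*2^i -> [6, 12, 24, 48, 96]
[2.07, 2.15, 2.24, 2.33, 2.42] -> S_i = 2.07*1.04^i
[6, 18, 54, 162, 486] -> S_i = 6*3^i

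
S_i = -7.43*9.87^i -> [-7.43, -73.33, -723.81, -7143.98, -70511.09]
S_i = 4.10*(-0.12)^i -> [4.1, -0.49, 0.06, -0.01, 0.0]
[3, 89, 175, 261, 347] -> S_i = 3 + 86*i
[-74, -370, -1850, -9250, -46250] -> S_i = -74*5^i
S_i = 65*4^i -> [65, 260, 1040, 4160, 16640]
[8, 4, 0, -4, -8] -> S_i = 8 + -4*i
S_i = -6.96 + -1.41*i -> [-6.96, -8.37, -9.78, -11.19, -12.6]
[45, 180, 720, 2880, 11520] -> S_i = 45*4^i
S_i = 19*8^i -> [19, 152, 1216, 9728, 77824]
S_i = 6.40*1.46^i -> [6.4, 9.34, 13.64, 19.92, 29.08]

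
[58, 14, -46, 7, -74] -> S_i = Random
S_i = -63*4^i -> [-63, -252, -1008, -4032, -16128]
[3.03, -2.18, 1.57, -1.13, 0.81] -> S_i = 3.03*(-0.72)^i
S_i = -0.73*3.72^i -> [-0.73, -2.72, -10.1, -37.58, -139.8]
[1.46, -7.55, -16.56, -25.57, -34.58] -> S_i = 1.46 + -9.01*i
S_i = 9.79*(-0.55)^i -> [9.79, -5.38, 2.96, -1.63, 0.9]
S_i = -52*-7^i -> [-52, 364, -2548, 17836, -124852]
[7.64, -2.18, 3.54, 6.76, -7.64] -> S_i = Random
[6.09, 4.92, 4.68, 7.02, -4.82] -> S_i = Random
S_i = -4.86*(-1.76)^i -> [-4.86, 8.55, -15.05, 26.5, -46.63]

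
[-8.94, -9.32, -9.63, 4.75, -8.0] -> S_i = Random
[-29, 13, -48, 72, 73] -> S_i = Random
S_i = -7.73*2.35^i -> [-7.73, -18.17, -42.69, -100.32, -235.75]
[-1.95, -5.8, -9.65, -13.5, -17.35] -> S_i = -1.95 + -3.85*i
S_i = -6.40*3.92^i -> [-6.4, -25.09, -98.34, -385.51, -1511.21]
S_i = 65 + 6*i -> [65, 71, 77, 83, 89]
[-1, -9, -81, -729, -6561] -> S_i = -1*9^i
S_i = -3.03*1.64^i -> [-3.03, -4.97, -8.15, -13.37, -21.92]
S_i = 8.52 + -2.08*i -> [8.52, 6.44, 4.36, 2.28, 0.2]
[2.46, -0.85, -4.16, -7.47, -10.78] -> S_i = 2.46 + -3.31*i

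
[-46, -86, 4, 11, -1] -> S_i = Random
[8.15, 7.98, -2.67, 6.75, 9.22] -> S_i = Random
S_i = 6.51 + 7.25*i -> [6.51, 13.76, 21.01, 28.26, 35.51]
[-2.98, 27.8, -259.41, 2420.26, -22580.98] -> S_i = -2.98*(-9.33)^i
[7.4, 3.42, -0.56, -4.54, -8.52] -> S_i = 7.40 + -3.98*i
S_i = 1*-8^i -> [1, -8, 64, -512, 4096]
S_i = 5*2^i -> [5, 10, 20, 40, 80]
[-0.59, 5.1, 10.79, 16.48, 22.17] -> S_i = -0.59 + 5.69*i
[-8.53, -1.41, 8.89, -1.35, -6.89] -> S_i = Random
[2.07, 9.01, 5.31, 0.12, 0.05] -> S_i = Random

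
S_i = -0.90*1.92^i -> [-0.9, -1.73, -3.32, -6.37, -12.23]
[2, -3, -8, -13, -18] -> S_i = 2 + -5*i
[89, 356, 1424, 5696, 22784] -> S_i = 89*4^i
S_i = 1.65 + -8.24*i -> [1.65, -6.59, -14.83, -23.07, -31.31]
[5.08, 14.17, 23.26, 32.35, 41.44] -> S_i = 5.08 + 9.09*i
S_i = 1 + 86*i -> [1, 87, 173, 259, 345]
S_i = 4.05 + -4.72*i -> [4.05, -0.67, -5.39, -10.11, -14.83]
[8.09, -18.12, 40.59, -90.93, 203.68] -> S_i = 8.09*(-2.24)^i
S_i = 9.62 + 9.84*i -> [9.62, 19.46, 29.3, 39.14, 48.98]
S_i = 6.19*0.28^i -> [6.19, 1.73, 0.49, 0.14, 0.04]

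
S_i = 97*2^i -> [97, 194, 388, 776, 1552]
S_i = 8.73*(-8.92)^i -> [8.73, -77.87, 694.61, -6195.96, 55267.99]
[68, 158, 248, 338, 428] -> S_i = 68 + 90*i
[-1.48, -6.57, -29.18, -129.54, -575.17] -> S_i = -1.48*4.44^i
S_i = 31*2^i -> [31, 62, 124, 248, 496]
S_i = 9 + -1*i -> [9, 8, 7, 6, 5]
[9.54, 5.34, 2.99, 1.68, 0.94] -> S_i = 9.54*0.56^i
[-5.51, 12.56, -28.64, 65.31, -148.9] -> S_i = -5.51*(-2.28)^i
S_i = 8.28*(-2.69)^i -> [8.28, -22.27, 59.91, -161.17, 433.55]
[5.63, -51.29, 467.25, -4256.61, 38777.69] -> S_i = 5.63*(-9.11)^i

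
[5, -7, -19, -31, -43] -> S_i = 5 + -12*i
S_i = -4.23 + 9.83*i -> [-4.23, 5.6, 15.43, 25.26, 35.09]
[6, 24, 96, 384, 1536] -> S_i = 6*4^i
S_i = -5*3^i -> [-5, -15, -45, -135, -405]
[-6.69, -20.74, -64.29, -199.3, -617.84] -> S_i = -6.69*3.10^i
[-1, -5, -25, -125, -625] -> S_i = -1*5^i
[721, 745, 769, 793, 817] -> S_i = 721 + 24*i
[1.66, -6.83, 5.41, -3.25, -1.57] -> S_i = Random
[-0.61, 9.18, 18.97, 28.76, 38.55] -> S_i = -0.61 + 9.79*i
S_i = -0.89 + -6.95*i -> [-0.89, -7.84, -14.79, -21.74, -28.69]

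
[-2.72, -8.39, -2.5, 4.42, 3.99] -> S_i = Random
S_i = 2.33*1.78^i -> [2.33, 4.15, 7.38, 13.14, 23.39]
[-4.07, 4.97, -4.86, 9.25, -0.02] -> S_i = Random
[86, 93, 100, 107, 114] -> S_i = 86 + 7*i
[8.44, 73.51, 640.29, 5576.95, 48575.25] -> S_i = 8.44*8.71^i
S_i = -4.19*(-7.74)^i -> [-4.19, 32.43, -251.01, 1942.84, -15037.58]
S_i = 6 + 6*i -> [6, 12, 18, 24, 30]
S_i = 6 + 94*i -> [6, 100, 194, 288, 382]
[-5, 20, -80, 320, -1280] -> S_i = -5*-4^i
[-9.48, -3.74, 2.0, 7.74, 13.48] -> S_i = -9.48 + 5.74*i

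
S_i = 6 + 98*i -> [6, 104, 202, 300, 398]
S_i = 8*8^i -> [8, 64, 512, 4096, 32768]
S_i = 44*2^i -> [44, 88, 176, 352, 704]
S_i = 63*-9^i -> [63, -567, 5103, -45927, 413343]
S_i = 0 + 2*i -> [0, 2, 4, 6, 8]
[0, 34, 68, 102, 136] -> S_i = 0 + 34*i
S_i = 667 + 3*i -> [667, 670, 673, 676, 679]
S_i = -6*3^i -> [-6, -18, -54, -162, -486]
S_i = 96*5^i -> [96, 480, 2400, 12000, 60000]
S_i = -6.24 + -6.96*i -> [-6.24, -13.2, -20.16, -27.12, -34.08]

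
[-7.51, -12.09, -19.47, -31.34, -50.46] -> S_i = -7.51*1.61^i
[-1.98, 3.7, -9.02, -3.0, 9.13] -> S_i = Random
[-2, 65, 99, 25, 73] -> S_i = Random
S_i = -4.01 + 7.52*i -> [-4.01, 3.51, 11.03, 18.55, 26.07]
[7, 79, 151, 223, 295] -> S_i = 7 + 72*i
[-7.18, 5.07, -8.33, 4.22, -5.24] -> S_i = Random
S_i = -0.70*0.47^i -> [-0.7, -0.33, -0.15, -0.07, -0.03]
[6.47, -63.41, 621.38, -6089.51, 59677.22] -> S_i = 6.47*(-9.80)^i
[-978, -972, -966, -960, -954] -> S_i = -978 + 6*i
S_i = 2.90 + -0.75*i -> [2.9, 2.15, 1.4, 0.65, -0.1]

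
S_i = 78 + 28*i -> [78, 106, 134, 162, 190]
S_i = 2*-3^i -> [2, -6, 18, -54, 162]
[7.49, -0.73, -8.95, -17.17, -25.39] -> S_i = 7.49 + -8.22*i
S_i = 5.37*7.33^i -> [5.37, 39.36, 288.52, 2114.88, 15502.09]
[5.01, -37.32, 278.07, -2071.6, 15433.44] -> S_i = 5.01*(-7.45)^i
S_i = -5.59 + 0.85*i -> [-5.59, -4.74, -3.89, -3.04, -2.19]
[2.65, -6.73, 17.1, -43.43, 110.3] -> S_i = 2.65*(-2.54)^i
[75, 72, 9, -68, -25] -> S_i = Random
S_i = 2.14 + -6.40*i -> [2.14, -4.26, -10.66, -17.06, -23.46]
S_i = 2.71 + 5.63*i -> [2.71, 8.34, 13.97, 19.6, 25.23]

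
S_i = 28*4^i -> [28, 112, 448, 1792, 7168]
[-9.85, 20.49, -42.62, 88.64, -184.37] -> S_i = -9.85*(-2.08)^i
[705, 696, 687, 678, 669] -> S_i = 705 + -9*i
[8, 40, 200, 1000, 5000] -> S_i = 8*5^i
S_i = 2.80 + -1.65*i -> [2.8, 1.15, -0.5, -2.15, -3.8]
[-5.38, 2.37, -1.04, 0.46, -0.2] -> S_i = -5.38*(-0.44)^i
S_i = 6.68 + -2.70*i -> [6.68, 3.98, 1.28, -1.42, -4.12]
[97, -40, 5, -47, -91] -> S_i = Random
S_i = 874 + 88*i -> [874, 962, 1050, 1138, 1226]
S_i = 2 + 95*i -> [2, 97, 192, 287, 382]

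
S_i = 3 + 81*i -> [3, 84, 165, 246, 327]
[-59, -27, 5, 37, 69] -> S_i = -59 + 32*i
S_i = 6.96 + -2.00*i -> [6.96, 4.96, 2.96, 0.96, -1.04]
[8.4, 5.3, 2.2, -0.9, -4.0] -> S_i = 8.40 + -3.10*i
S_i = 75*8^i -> [75, 600, 4800, 38400, 307200]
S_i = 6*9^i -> [6, 54, 486, 4374, 39366]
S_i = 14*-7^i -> [14, -98, 686, -4802, 33614]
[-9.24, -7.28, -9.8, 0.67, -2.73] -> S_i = Random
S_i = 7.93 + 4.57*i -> [7.93, 12.5, 17.07, 21.64, 26.21]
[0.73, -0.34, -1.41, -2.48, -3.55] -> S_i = 0.73 + -1.07*i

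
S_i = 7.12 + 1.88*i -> [7.12, 9.0, 10.88, 12.76, 14.64]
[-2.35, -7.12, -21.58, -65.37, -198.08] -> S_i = -2.35*3.03^i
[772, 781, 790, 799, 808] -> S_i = 772 + 9*i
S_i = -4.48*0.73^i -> [-4.48, -3.27, -2.39, -1.74, -1.27]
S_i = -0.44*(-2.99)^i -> [-0.44, 1.32, -3.93, 11.76, -35.17]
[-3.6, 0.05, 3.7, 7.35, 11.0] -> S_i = -3.60 + 3.65*i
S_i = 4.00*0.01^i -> [4.0, 0.04, 0.0, 0.0, 0.0]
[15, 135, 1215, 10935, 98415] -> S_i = 15*9^i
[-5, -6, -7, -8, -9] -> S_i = -5 + -1*i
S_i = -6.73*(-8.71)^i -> [-6.73, 58.62, -510.57, 4447.02, -38733.58]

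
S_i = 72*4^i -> [72, 288, 1152, 4608, 18432]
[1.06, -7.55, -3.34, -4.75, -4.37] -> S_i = Random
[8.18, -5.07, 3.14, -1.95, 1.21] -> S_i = 8.18*(-0.62)^i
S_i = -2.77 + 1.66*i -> [-2.77, -1.11, 0.55, 2.21, 3.87]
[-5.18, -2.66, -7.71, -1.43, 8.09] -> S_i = Random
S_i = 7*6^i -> [7, 42, 252, 1512, 9072]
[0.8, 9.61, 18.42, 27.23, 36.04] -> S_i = 0.80 + 8.81*i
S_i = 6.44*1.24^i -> [6.44, 7.99, 9.9, 12.28, 15.23]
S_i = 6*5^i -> [6, 30, 150, 750, 3750]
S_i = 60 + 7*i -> [60, 67, 74, 81, 88]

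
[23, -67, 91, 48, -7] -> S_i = Random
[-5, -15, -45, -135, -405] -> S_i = -5*3^i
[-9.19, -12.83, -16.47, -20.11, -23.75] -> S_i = -9.19 + -3.64*i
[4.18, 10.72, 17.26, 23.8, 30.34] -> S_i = 4.18 + 6.54*i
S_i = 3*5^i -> [3, 15, 75, 375, 1875]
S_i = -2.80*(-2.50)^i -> [-2.8, 7.0, -17.5, 43.75, -109.38]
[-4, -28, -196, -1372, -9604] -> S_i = -4*7^i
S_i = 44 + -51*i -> [44, -7, -58, -109, -160]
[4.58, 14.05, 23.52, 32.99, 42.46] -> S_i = 4.58 + 9.47*i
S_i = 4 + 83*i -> [4, 87, 170, 253, 336]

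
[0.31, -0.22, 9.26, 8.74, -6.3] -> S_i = Random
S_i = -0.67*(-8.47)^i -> [-0.67, 5.67, -48.07, 407.12, -3448.33]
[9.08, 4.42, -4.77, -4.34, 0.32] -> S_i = Random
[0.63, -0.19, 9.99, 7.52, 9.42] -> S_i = Random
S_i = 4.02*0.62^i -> [4.02, 2.49, 1.55, 0.96, 0.59]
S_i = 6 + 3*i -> [6, 9, 12, 15, 18]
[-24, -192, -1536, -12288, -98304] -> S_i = -24*8^i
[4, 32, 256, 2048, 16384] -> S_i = 4*8^i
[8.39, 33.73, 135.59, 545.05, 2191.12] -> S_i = 8.39*4.02^i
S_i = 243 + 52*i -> [243, 295, 347, 399, 451]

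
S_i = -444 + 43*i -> [-444, -401, -358, -315, -272]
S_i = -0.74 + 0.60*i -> [-0.74, -0.14, 0.46, 1.06, 1.66]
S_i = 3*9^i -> [3, 27, 243, 2187, 19683]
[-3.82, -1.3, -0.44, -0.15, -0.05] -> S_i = -3.82*0.34^i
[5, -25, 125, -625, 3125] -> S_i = 5*-5^i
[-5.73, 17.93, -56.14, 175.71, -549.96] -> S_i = -5.73*(-3.13)^i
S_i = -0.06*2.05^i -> [-0.06, -0.12, -0.25, -0.52, -1.06]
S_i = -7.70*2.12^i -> [-7.7, -16.32, -34.61, -73.37, -155.54]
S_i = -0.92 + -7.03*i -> [-0.92, -7.95, -14.98, -22.01, -29.04]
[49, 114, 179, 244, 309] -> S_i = 49 + 65*i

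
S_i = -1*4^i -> [-1, -4, -16, -64, -256]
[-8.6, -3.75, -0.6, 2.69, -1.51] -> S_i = Random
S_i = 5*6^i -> [5, 30, 180, 1080, 6480]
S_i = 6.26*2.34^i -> [6.26, 14.65, 34.28, 80.21, 187.69]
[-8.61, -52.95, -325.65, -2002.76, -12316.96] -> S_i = -8.61*6.15^i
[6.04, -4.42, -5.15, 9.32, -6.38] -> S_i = Random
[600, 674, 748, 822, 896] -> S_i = 600 + 74*i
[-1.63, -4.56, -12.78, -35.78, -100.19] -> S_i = -1.63*2.80^i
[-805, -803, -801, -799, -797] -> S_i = -805 + 2*i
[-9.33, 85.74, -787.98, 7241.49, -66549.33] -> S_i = -9.33*(-9.19)^i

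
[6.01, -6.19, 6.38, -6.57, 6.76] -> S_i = 6.01*(-1.03)^i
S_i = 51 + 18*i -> [51, 69, 87, 105, 123]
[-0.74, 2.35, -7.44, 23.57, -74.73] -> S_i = -0.74*(-3.17)^i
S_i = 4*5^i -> [4, 20, 100, 500, 2500]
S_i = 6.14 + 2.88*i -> [6.14, 9.02, 11.9, 14.78, 17.66]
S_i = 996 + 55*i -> [996, 1051, 1106, 1161, 1216]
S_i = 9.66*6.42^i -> [9.66, 62.02, 398.15, 2556.13, 16410.33]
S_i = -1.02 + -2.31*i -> [-1.02, -3.33, -5.64, -7.95, -10.26]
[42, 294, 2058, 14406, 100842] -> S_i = 42*7^i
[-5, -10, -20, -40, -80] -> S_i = -5*2^i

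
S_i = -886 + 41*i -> [-886, -845, -804, -763, -722]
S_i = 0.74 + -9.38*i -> [0.74, -8.64, -18.02, -27.4, -36.78]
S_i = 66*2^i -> [66, 132, 264, 528, 1056]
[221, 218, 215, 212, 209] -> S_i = 221 + -3*i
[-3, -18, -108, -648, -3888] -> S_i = -3*6^i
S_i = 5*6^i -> [5, 30, 180, 1080, 6480]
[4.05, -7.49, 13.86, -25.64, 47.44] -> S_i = 4.05*(-1.85)^i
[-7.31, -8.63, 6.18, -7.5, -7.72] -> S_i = Random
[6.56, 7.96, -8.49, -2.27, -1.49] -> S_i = Random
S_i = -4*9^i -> [-4, -36, -324, -2916, -26244]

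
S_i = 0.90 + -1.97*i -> [0.9, -1.07, -3.04, -5.01, -6.98]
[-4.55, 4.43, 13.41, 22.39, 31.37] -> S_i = -4.55 + 8.98*i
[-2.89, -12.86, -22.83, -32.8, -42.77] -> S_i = -2.89 + -9.97*i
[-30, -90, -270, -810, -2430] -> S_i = -30*3^i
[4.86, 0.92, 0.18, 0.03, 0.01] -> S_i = 4.86*0.19^i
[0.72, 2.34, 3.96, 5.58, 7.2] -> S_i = 0.72 + 1.62*i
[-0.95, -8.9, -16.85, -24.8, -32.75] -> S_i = -0.95 + -7.95*i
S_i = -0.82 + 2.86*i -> [-0.82, 2.04, 4.9, 7.76, 10.62]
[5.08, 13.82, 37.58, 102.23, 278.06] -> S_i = 5.08*2.72^i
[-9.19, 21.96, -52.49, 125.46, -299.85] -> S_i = -9.19*(-2.39)^i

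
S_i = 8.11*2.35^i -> [8.11, 19.06, 44.79, 105.25, 247.34]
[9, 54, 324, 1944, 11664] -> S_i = 9*6^i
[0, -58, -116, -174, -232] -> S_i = 0 + -58*i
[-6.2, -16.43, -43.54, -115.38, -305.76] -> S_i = -6.20*2.65^i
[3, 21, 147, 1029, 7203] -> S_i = 3*7^i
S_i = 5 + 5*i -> [5, 10, 15, 20, 25]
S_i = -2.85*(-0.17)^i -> [-2.85, 0.48, -0.08, 0.01, -0.0]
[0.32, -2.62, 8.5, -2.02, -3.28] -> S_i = Random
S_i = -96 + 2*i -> [-96, -94, -92, -90, -88]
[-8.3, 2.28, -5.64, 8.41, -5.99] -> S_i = Random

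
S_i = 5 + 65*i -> [5, 70, 135, 200, 265]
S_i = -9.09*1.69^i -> [-9.09, -15.36, -25.96, -43.88, -74.15]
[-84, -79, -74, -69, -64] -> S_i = -84 + 5*i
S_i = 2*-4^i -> [2, -8, 32, -128, 512]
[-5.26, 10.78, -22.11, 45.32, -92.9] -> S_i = -5.26*(-2.05)^i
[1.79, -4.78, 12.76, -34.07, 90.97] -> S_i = 1.79*(-2.67)^i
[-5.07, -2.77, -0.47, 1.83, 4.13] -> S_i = -5.07 + 2.30*i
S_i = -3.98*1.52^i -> [-3.98, -6.05, -9.2, -13.98, -21.25]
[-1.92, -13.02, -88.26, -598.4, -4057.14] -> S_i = -1.92*6.78^i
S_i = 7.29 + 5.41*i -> [7.29, 12.7, 18.11, 23.52, 28.93]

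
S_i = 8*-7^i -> [8, -56, 392, -2744, 19208]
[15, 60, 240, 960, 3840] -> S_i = 15*4^i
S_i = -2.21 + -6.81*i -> [-2.21, -9.02, -15.83, -22.64, -29.45]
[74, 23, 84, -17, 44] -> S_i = Random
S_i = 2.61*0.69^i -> [2.61, 1.8, 1.24, 0.86, 0.59]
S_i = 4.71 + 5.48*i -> [4.71, 10.19, 15.67, 21.15, 26.63]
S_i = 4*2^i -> [4, 8, 16, 32, 64]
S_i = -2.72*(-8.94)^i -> [-2.72, 24.32, -217.39, 1943.49, -17374.77]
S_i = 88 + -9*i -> [88, 79, 70, 61, 52]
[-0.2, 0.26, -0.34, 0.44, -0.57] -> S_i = -0.20*(-1.30)^i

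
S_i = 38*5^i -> [38, 190, 950, 4750, 23750]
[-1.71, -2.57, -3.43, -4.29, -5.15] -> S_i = -1.71 + -0.86*i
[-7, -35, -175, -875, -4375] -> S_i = -7*5^i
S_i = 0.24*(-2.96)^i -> [0.24, -0.71, 2.1, -6.22, 18.42]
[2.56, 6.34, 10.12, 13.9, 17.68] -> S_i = 2.56 + 3.78*i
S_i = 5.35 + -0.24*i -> [5.35, 5.11, 4.87, 4.63, 4.39]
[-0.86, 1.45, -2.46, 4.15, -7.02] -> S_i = -0.86*(-1.69)^i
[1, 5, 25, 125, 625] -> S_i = 1*5^i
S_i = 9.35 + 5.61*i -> [9.35, 14.96, 20.57, 26.18, 31.79]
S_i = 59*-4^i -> [59, -236, 944, -3776, 15104]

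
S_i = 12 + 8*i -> [12, 20, 28, 36, 44]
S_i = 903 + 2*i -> [903, 905, 907, 909, 911]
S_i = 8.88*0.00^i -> [8.88, 0.0, 0.0, 0.0, 0.0]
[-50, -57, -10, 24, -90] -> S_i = Random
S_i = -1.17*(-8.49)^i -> [-1.17, 9.93, -84.33, 715.99, -6078.78]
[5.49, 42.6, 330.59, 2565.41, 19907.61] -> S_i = 5.49*7.76^i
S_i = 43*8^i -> [43, 344, 2752, 22016, 176128]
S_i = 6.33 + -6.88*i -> [6.33, -0.55, -7.43, -14.31, -21.19]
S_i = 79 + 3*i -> [79, 82, 85, 88, 91]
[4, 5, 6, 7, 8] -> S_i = 4 + 1*i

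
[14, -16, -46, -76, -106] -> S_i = 14 + -30*i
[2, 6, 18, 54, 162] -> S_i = 2*3^i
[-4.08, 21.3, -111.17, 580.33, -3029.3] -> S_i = -4.08*(-5.22)^i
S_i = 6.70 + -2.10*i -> [6.7, 4.6, 2.5, 0.4, -1.7]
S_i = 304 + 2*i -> [304, 306, 308, 310, 312]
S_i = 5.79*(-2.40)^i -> [5.79, -13.9, 33.35, -80.04, 192.1]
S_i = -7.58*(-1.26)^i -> [-7.58, 9.55, -12.03, 15.16, -19.11]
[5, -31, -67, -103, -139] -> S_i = 5 + -36*i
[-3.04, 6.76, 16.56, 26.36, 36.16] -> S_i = -3.04 + 9.80*i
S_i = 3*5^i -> [3, 15, 75, 375, 1875]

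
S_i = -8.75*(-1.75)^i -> [-8.75, 15.31, -26.8, 46.89, -82.07]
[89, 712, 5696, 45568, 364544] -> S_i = 89*8^i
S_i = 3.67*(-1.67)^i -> [3.67, -6.13, 10.24, -17.09, 28.55]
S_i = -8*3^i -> [-8, -24, -72, -216, -648]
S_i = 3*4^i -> [3, 12, 48, 192, 768]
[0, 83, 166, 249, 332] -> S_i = 0 + 83*i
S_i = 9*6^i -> [9, 54, 324, 1944, 11664]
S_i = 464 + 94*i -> [464, 558, 652, 746, 840]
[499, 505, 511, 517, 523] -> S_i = 499 + 6*i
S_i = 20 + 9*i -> [20, 29, 38, 47, 56]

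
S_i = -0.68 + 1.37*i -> [-0.68, 0.69, 2.06, 3.43, 4.8]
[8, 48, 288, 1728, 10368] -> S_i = 8*6^i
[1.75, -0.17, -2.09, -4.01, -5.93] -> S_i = 1.75 + -1.92*i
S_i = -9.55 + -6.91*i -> [-9.55, -16.46, -23.37, -30.28, -37.19]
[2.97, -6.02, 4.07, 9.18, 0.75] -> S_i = Random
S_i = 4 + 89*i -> [4, 93, 182, 271, 360]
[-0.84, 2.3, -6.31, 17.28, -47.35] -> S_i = -0.84*(-2.74)^i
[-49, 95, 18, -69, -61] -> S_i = Random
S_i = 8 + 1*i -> [8, 9, 10, 11, 12]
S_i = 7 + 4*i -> [7, 11, 15, 19, 23]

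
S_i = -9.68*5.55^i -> [-9.68, -53.72, -298.17, -1654.83, -9184.33]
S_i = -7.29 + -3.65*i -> [-7.29, -10.94, -14.59, -18.24, -21.89]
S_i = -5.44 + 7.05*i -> [-5.44, 1.61, 8.66, 15.71, 22.76]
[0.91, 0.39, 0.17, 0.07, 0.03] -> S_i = 0.91*0.43^i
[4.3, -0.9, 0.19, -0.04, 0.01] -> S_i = 4.30*(-0.21)^i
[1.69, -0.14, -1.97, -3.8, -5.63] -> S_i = 1.69 + -1.83*i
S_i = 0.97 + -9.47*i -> [0.97, -8.5, -17.97, -27.44, -36.91]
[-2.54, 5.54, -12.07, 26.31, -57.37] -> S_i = -2.54*(-2.18)^i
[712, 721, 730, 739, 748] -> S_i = 712 + 9*i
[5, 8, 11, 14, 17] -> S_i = 5 + 3*i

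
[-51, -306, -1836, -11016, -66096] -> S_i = -51*6^i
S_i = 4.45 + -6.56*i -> [4.45, -2.11, -8.67, -15.23, -21.79]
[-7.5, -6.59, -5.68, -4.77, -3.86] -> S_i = -7.50 + 0.91*i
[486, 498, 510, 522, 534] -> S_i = 486 + 12*i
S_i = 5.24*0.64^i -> [5.24, 3.35, 2.15, 1.37, 0.88]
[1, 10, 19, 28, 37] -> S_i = 1 + 9*i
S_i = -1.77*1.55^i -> [-1.77, -2.74, -4.25, -6.59, -10.22]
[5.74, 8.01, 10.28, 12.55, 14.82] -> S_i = 5.74 + 2.27*i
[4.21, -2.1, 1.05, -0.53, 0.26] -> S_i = 4.21*(-0.50)^i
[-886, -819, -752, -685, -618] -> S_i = -886 + 67*i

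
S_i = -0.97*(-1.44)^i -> [-0.97, 1.4, -2.01, 2.9, -4.17]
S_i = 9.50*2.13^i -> [9.5, 20.24, 43.1, 91.8, 195.54]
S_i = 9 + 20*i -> [9, 29, 49, 69, 89]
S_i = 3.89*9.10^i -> [3.89, 35.4, 322.13, 2931.39, 26675.66]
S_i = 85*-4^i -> [85, -340, 1360, -5440, 21760]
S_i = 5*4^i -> [5, 20, 80, 320, 1280]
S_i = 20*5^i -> [20, 100, 500, 2500, 12500]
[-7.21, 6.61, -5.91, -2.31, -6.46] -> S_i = Random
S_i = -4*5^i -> [-4, -20, -100, -500, -2500]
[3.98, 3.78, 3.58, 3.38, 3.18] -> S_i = 3.98 + -0.20*i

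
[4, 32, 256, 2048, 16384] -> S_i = 4*8^i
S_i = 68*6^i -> [68, 408, 2448, 14688, 88128]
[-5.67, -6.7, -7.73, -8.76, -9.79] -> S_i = -5.67 + -1.03*i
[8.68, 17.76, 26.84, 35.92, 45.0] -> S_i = 8.68 + 9.08*i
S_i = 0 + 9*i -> [0, 9, 18, 27, 36]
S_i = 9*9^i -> [9, 81, 729, 6561, 59049]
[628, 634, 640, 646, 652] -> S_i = 628 + 6*i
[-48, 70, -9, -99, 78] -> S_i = Random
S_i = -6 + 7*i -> [-6, 1, 8, 15, 22]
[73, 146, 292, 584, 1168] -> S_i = 73*2^i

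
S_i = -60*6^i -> [-60, -360, -2160, -12960, -77760]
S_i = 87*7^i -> [87, 609, 4263, 29841, 208887]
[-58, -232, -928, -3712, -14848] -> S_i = -58*4^i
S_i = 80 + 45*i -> [80, 125, 170, 215, 260]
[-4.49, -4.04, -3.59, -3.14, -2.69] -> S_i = -4.49 + 0.45*i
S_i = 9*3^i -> [9, 27, 81, 243, 729]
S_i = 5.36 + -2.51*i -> [5.36, 2.85, 0.34, -2.17, -4.68]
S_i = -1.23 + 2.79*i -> [-1.23, 1.56, 4.35, 7.14, 9.93]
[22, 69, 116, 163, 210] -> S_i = 22 + 47*i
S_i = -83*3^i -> [-83, -249, -747, -2241, -6723]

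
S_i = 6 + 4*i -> [6, 10, 14, 18, 22]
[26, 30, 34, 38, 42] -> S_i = 26 + 4*i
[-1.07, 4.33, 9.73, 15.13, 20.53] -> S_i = -1.07 + 5.40*i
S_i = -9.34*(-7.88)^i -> [-9.34, 73.6, -579.96, 4570.1, -36012.37]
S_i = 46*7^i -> [46, 322, 2254, 15778, 110446]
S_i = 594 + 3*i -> [594, 597, 600, 603, 606]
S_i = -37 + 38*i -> [-37, 1, 39, 77, 115]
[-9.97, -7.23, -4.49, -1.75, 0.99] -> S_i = -9.97 + 2.74*i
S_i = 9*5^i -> [9, 45, 225, 1125, 5625]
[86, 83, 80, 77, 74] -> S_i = 86 + -3*i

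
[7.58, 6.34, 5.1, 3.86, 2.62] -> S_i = 7.58 + -1.24*i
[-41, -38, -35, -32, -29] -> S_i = -41 + 3*i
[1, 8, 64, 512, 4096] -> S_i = 1*8^i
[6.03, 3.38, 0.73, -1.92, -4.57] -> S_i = 6.03 + -2.65*i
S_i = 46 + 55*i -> [46, 101, 156, 211, 266]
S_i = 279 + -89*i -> [279, 190, 101, 12, -77]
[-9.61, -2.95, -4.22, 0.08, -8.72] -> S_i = Random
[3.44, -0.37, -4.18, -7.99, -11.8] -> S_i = 3.44 + -3.81*i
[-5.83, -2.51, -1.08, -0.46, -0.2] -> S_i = -5.83*0.43^i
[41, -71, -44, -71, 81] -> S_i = Random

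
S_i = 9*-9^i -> [9, -81, 729, -6561, 59049]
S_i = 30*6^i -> [30, 180, 1080, 6480, 38880]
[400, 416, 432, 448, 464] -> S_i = 400 + 16*i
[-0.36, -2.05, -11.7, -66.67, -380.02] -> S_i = -0.36*5.70^i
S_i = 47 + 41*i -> [47, 88, 129, 170, 211]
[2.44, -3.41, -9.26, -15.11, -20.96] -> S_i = 2.44 + -5.85*i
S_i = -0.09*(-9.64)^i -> [-0.09, 0.87, -8.36, 80.63, -777.23]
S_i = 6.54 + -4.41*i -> [6.54, 2.13, -2.28, -6.69, -11.1]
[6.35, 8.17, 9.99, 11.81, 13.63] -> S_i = 6.35 + 1.82*i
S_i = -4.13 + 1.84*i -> [-4.13, -2.29, -0.45, 1.39, 3.23]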